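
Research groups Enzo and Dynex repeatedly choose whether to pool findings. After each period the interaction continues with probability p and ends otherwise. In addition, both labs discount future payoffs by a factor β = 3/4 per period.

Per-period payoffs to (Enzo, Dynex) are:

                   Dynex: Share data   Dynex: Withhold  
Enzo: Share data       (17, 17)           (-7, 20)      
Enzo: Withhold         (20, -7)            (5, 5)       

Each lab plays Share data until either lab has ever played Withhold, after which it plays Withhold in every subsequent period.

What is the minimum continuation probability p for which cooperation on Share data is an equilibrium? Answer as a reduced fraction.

Expected continuation weight on next period's payoff is β·p = 3/4·p, which plays the role of the discount factor.
Cooperation requires 3/4·p ≥ (20−17)/(20−5) = 1/5, hence p ≥ 4/15.

4/15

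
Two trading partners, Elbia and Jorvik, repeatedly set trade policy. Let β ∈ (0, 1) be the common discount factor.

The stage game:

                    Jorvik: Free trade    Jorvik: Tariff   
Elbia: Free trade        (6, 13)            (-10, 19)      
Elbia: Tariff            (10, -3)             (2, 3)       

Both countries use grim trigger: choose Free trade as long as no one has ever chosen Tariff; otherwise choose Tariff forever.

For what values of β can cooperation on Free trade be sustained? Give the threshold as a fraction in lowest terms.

1/2

Elbia's threshold: (10−6)/(10−2) = 1/2.
Jorvik's threshold: (19−13)/(19−3) = 3/8.
1/2 > 3/8, so Elbia binds and β* = 1/2.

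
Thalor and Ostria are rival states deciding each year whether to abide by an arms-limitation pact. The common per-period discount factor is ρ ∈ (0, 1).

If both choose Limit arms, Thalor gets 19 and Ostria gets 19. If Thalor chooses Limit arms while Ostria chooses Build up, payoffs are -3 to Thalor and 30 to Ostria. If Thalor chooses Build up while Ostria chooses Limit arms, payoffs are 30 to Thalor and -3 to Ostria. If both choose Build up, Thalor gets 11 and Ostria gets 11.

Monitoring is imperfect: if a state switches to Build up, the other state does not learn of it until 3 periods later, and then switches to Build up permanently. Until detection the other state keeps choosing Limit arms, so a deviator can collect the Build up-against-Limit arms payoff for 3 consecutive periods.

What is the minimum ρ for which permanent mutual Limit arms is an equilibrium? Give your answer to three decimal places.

Deviating for the 3 undetected periods gains 30−19 = 11 per period over cooperation, then loses 19−11 = 8 per period forever once punishment starts.
Gain: 11(1 + ρ + … + ρ^2); loss: 8·ρ^3/(1−ρ).
No profitable deviation ⇔ 11(1−ρ^3) ≤ 8·ρ^3, i.e. ρ^3 ≥ 11/(11+8) = 11/19.
Hence ρ ≥ (11/19)^(1/3) ≈ 0.833.

0.833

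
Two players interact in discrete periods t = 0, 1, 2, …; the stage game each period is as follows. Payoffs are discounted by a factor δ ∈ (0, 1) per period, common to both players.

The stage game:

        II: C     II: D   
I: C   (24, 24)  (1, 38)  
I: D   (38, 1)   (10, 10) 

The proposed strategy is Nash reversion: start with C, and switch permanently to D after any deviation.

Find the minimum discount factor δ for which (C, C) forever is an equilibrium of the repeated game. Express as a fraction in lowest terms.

1/2

One-period gain from deviating is 38 − 24 = 14. The loss is 24 − 10 = 14 in every subsequent period, with present value 14·δ/(1−δ).
Deviation is unprofitable when 14·δ/(1−δ) ≥ 14, i.e. δ/(1−δ) ≥ 1.
Equivalently δ ≥ 14/(14+14) = 1/2.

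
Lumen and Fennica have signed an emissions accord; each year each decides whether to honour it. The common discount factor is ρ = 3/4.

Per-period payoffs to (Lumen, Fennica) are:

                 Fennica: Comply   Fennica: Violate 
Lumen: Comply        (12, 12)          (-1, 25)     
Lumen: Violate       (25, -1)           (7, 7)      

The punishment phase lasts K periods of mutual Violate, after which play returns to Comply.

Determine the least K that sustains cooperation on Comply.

8

Need Σ_{k=1}^{K} ρ^k ≥ (25−12)/(12−7) = 2.6000 at ρ = 3/4.
At K = 7 the sum is 2.5995 < 2.6000; at K = 8 it is 2.6997 ≥ 2.6000.
So the minimum punishment length is K = 8.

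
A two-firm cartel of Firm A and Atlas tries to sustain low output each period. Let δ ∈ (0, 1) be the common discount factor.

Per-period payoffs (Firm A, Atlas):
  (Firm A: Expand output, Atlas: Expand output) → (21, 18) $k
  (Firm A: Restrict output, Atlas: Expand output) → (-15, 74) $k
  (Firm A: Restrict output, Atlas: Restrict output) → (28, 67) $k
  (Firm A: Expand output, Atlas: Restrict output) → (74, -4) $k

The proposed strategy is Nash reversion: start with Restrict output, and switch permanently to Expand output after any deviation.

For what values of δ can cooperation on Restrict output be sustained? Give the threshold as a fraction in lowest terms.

46/53

Firm A's threshold: (74−28)/(74−21) = 46/53.
Atlas's threshold: (74−67)/(74−18) = 1/8.
46/53 > 1/8, so Firm A binds and δ* = 46/53.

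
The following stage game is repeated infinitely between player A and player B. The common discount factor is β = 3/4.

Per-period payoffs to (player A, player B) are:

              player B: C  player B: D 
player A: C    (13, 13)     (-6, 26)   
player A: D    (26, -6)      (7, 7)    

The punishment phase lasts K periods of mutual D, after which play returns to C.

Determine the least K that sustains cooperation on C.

5

IC: β(1−β^K)/(1−β) ≥ (26−13)/(13−7) = 13/6.
With β = 3/4: need 1 − β^K ≥ 13/6·(1−3/4)/(3/4), i.e. β^K ≤ 0.2778.
Since (3/4)^4 = 0.3164 and (3/4)^5 = 0.2373, the smallest such K is 5.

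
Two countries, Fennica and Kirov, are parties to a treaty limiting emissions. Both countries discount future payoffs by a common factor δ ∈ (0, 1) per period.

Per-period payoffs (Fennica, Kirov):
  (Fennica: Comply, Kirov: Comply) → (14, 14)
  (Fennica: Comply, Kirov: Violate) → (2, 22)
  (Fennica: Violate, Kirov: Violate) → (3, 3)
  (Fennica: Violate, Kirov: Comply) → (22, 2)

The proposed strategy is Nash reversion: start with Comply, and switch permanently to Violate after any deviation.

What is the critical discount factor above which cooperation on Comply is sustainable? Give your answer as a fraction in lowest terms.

8/19

Under grim trigger the critical discount factor is (T−C)/(T−P) with T = 22, C = 14, P = 3.
δ* = (22−14)/(22−3) = 8/19.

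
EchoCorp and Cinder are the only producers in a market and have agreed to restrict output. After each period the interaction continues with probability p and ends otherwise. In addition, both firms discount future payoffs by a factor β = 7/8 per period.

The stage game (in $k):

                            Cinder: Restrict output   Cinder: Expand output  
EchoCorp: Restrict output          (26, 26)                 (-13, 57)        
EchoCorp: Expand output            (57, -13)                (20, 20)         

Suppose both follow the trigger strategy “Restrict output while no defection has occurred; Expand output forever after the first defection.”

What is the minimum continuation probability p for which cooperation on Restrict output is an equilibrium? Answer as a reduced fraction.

With continuation probability p and discount β, the effective per-period discount factor is βp.
Grim-trigger IC: βp ≥ (57−26)/(57−20) = 31/37.
So p ≥ (31/37)/(7/8) = 248/259.

248/259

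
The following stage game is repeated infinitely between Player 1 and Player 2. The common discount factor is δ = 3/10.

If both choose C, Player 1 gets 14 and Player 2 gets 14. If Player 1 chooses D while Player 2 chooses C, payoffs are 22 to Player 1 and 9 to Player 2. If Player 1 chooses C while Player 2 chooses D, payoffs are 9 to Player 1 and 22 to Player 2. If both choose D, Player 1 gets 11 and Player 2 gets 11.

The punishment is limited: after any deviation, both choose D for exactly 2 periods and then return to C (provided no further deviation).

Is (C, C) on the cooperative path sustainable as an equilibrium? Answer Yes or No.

No

IC: δ+…+δ^2 ≥ (22−14)/(14−11) = 8/3.
At δ = 3/10: partial sum = 0.3900 < 2.6667. Cooperation not sustainable.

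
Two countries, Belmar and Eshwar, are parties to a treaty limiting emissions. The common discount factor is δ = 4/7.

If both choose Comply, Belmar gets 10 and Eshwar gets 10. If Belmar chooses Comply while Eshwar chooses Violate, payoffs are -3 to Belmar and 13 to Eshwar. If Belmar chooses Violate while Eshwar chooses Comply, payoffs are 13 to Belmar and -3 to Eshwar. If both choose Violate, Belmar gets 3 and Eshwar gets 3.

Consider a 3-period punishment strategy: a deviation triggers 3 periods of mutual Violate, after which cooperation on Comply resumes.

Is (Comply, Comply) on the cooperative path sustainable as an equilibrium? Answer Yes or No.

IC: δ+…+δ^3 ≥ (13−10)/(10−3) = 3/7.
At δ = 4/7: partial sum = 1.0845 ≥ 0.4286. Cooperation sustainable.

Yes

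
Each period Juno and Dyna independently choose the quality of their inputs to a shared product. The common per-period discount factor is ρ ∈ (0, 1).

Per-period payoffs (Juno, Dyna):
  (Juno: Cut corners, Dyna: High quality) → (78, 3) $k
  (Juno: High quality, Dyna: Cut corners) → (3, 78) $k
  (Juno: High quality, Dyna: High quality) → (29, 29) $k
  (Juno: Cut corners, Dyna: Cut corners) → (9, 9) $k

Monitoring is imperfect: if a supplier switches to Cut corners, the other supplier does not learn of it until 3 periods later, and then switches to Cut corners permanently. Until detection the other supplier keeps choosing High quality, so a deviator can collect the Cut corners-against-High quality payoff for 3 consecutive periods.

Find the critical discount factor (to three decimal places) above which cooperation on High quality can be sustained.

0.892

The best deviation is to choose Cut corners for all 3 undetected periods, earning 78 each, then 9 forever once detected.
Deviation value: 78(1−ρ^3)/(1−ρ) + 9ρ^3/(1−ρ); cooperation value: 29/(1−ρ).
IC: 29 ≥ 78(1−ρ^3) + 9ρ^3 = 78 − 69ρ^3.
So ρ^3 ≥ 49/69, giving ρ ≥ (49/69)^(1/3) ≈ 0.892.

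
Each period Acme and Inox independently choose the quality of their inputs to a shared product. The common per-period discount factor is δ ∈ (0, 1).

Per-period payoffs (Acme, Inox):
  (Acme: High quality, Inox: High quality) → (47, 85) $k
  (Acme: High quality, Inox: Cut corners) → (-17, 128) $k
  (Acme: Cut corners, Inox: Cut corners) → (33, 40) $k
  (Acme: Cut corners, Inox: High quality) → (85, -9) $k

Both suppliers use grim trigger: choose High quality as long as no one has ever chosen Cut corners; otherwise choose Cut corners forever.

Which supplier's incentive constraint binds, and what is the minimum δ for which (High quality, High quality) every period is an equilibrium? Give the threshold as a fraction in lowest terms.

Acme; δ ≥ 19/26

Acme: cooperation gives 47 each period; deviation gives 85 once then 33 forever.
  47/(1−δ) ≥ 85 + 33δ/(1−δ) ⇒ δ ≥ 38/52 = 19/26.
Inox: cooperation gives 85 each period; deviation gives 128 once then 40 forever.
  δ ≥ 43/88.
Both must hold, so the binding constraint is Acme's: δ ≥ 19/26.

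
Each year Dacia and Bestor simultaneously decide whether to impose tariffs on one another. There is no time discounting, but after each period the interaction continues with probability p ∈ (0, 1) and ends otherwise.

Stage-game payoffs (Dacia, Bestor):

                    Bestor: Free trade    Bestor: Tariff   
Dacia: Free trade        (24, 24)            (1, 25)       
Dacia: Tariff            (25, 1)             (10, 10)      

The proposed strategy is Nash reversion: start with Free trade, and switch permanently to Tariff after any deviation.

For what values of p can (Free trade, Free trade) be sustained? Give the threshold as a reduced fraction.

1/15

With no time discounting, the continuation probability p plays the role of the discount factor.
Grim-trigger IC: 24/(1−p) ≥ 25 + 10p/(1−p) ⇒ p ≥ (25−24)/(25−10) = 1/15.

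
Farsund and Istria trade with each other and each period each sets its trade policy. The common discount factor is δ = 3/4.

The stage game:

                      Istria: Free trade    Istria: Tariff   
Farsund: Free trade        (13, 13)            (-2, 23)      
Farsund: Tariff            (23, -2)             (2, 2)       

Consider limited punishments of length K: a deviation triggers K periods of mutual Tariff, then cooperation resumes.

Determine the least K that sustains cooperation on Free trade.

2

No profitable deviation requires (13−2)(δ+…+δ^K) ≥ 23−13, i.e. δ+…+δ^K ≥ 10/11 ≈ 0.9091.
With δ = 3/4, the partial sums are K=1: 0.7500, K=2: 1.3125.
K = 2 is the first length at which the sum reaches 0.9091.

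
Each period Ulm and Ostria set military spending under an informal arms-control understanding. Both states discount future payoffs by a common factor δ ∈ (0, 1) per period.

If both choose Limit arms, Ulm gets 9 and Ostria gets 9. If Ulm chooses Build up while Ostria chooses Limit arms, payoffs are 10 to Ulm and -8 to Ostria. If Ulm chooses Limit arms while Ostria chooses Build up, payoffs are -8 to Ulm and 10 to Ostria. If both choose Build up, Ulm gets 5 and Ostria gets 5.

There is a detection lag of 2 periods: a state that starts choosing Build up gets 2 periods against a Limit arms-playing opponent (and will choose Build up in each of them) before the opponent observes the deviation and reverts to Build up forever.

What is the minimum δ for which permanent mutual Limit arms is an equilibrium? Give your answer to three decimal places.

0.447

Deviating for the 2 undetected periods gains 10−9 = 1 per period over cooperation, then loses 9−5 = 4 per period forever once punishment starts.
Gain: 1(1 + δ + … + δ^1); loss: 4·δ^2/(1−δ).
No profitable deviation ⇔ 1(1−δ^2) ≤ 4·δ^2, i.e. δ^2 ≥ 1/(1+4) = 1/5.
Hence δ ≥ (1/5)^(1/2) ≈ 0.447.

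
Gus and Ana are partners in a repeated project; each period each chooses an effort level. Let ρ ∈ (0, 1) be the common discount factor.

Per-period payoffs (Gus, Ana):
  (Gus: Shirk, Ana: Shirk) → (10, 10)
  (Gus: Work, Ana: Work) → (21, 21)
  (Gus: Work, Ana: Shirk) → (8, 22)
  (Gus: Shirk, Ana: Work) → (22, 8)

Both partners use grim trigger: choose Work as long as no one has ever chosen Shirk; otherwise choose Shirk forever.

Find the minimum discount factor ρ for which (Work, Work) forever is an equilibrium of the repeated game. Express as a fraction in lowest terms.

1/12

21/(1−ρ) ≥ 22 + 10ρ/(1−ρ)
21 ≥ 22 − 12ρ
ρ ≥ 1/12.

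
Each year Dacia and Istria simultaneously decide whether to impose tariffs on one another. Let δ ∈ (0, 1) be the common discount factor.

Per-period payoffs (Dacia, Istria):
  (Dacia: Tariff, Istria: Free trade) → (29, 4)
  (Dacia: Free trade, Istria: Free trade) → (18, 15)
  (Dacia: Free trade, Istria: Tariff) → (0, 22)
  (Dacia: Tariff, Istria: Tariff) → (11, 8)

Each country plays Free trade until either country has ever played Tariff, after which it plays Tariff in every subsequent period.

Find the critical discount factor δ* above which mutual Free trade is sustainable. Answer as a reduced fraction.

11/18

Dacia's threshold: (29−18)/(29−11) = 11/18.
Istria's threshold: (22−15)/(22−8) = 1/2.
11/18 > 1/2, so Dacia binds and δ* = 11/18.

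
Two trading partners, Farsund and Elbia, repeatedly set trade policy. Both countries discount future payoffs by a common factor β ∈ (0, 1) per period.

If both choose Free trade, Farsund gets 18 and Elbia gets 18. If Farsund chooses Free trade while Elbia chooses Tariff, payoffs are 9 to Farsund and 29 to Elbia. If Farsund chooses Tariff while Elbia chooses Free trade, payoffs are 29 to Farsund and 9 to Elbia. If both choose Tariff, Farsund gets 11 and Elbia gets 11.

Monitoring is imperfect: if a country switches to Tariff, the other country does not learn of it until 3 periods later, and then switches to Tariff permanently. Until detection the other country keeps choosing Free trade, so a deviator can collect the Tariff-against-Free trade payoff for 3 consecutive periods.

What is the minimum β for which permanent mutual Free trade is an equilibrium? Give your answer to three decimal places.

The best deviation is to choose Tariff for all 3 undetected periods, earning 29 each, then 11 forever once detected.
Deviation value: 29(1−β^3)/(1−β) + 11β^3/(1−β); cooperation value: 18/(1−β).
IC: 18 ≥ 29(1−β^3) + 11β^3 = 29 − 18β^3.
So β^3 ≥ 11/18, giving β ≥ (11/18)^(1/3) ≈ 0.849.

0.849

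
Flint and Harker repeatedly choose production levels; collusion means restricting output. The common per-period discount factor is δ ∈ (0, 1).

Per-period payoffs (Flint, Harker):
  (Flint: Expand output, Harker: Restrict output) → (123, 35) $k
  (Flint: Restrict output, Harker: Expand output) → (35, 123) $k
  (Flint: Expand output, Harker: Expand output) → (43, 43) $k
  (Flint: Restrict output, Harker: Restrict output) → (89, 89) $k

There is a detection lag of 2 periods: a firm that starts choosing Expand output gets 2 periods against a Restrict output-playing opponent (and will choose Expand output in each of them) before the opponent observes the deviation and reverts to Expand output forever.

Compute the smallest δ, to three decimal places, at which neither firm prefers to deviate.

0.652

A deviator earns 123 for 2 periods, then 43 forever; cooperating earns 89 forever. Multiplying the IC by (1−δ):
89 ≥ 123(1−δ^2) + 43δ^2, so 80·δ^2 ≥ 34 and δ^2 ≥ 17/40.
δ ≥ (17/40)^(1/2) ≈ 0.652.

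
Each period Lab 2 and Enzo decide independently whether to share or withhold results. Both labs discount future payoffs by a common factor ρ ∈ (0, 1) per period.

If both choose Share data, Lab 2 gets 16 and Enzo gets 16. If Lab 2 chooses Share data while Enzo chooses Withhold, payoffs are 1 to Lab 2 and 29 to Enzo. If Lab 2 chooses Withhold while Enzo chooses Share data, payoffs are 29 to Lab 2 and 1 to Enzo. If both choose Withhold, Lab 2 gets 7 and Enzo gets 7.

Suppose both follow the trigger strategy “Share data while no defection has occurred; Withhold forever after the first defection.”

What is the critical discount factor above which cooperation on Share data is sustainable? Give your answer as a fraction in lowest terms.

13/22

Under grim trigger the critical discount factor is (T−C)/(T−P) with T = 29, C = 16, P = 7.
ρ* = (29−16)/(29−7) = 13/22.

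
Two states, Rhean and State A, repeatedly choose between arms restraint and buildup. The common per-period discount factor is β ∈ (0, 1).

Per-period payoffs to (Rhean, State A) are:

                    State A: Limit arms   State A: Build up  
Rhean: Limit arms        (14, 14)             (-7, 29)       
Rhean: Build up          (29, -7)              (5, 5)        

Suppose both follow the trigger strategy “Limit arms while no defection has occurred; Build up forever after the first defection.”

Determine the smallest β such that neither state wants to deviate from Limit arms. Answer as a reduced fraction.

Cooperation forever yields 14 each period: 14/(1−β).
Deviating yields 29 once, then 5 forever: 29 + 5β/(1−β).
No profitable deviation requires 14/(1−β) ≥ 29 + 5β/(1−β).
Multiplying by (1−β): 14 ≥ 29(1−β) + 5β = 29 − 24β.
So 24β ≥ 15, i.e. β ≥ 15/24 = 5/8.

5/8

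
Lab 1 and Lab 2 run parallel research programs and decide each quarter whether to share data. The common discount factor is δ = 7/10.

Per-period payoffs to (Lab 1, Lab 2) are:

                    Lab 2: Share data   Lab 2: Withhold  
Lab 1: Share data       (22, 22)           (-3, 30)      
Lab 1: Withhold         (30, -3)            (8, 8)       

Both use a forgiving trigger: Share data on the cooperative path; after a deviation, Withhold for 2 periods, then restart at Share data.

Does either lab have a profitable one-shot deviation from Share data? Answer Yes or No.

IC: δ+…+δ^2 ≥ (30−22)/(22−8) = 4/7.
At δ = 7/10: partial sum = 1.1900 ≥ 0.5714. Cooperation sustainable.

No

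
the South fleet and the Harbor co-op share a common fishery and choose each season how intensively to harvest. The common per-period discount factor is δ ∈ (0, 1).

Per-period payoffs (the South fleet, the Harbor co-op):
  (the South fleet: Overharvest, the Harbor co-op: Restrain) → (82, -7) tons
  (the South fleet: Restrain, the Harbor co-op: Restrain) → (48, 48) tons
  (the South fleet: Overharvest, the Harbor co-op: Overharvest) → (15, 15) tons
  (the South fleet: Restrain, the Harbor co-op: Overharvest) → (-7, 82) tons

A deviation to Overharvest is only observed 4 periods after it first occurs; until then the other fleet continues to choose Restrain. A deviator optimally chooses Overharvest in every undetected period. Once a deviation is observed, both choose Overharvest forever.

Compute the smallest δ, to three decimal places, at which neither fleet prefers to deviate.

0.844

Deviating for the 4 undetected periods gains 82−48 = 34 per period over cooperation, then loses 48−15 = 33 per period forever once punishment starts.
Gain: 34(1 + δ + … + δ^3); loss: 33·δ^4/(1−δ).
No profitable deviation ⇔ 34(1−δ^4) ≤ 33·δ^4, i.e. δ^4 ≥ 34/(34+33) = 34/67.
Hence δ ≥ (34/67)^(1/4) ≈ 0.844.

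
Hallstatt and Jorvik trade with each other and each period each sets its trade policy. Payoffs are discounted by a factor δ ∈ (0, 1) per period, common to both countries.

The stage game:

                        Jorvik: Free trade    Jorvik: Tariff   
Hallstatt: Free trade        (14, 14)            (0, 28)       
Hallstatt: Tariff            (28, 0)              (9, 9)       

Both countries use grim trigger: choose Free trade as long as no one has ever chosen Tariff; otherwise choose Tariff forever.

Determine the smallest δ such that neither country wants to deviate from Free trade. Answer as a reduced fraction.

14/19

14/(1−δ) ≥ 28 + 9δ/(1−δ)
14 ≥ 28 − 19δ
δ ≥ 14/19.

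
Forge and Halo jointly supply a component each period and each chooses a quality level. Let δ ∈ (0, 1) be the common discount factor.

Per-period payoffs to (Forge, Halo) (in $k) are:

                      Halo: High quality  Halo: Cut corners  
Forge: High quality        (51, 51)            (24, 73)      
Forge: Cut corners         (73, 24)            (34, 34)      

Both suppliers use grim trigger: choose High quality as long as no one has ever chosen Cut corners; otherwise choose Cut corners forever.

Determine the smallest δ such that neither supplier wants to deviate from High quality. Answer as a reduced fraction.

One-period gain from deviating is 73 − 51 = 22. The loss is 51 − 34 = 17 in every subsequent period, with present value 17·δ/(1−δ).
Deviation is unprofitable when 17·δ/(1−δ) ≥ 22, i.e. δ/(1−δ) ≥ 22/17.
Equivalently δ ≥ 22/(22+17) = 22/39.

22/39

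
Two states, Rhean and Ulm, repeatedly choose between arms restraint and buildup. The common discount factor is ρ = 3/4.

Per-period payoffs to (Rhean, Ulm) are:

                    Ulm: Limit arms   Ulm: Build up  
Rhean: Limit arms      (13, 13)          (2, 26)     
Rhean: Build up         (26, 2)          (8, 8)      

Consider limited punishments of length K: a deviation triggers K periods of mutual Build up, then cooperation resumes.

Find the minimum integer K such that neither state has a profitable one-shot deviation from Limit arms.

8

No profitable deviation requires (13−8)(ρ+…+ρ^K) ≥ 26−13, i.e. ρ+…+ρ^K ≥ 13/5 ≈ 2.6000.
With ρ = 3/4, the partial sums are K=1: 0.7500, K=2: 1.3125, …, K=6: 2.4661, K=7: 2.5995, K=8: 2.6997.
K = 8 is the first length at which the sum reaches 2.6000.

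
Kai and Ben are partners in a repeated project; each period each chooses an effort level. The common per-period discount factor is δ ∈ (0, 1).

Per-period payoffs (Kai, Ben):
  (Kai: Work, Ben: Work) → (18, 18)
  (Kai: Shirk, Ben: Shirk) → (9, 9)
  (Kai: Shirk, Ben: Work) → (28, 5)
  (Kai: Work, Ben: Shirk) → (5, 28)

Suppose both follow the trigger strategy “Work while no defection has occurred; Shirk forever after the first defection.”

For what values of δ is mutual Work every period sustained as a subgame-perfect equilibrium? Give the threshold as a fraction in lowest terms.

Cooperation forever yields 18 each period: 18/(1−δ).
Deviating yields 28 once, then 9 forever: 28 + 9δ/(1−δ).
No profitable deviation requires 18/(1−δ) ≥ 28 + 9δ/(1−δ).
Multiplying by (1−δ): 18 ≥ 28(1−δ) + 9δ = 28 − 19δ.
So 19δ ≥ 10, i.e. δ ≥ 10/19.

10/19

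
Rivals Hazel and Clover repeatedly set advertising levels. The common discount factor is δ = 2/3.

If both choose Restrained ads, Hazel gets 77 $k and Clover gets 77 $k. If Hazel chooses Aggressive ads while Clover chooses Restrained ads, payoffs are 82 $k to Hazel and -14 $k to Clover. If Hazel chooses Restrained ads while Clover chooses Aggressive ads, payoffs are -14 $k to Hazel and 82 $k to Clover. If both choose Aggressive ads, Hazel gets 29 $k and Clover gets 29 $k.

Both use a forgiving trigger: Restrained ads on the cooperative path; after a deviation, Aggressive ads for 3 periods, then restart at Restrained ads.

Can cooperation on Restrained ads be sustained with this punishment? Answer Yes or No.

Yes

IC: δ+…+δ^3 ≥ (82−77)/(77−29) = 5/48.
At δ = 2/3: partial sum = 1.4074 ≥ 0.1042. Cooperation sustainable.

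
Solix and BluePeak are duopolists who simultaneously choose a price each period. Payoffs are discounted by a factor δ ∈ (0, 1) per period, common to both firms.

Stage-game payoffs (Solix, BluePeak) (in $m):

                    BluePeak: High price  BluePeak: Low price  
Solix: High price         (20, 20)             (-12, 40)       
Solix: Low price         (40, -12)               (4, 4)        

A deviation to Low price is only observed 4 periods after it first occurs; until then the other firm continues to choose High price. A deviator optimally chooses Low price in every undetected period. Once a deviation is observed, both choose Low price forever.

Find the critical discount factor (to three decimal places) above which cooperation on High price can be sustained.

0.863

A deviator earns 40 for 4 periods, then 4 forever; cooperating earns 20 forever. Multiplying the IC by (1−δ):
20 ≥ 40(1−δ^4) + 4δ^4, so 36·δ^4 ≥ 20 and δ^4 ≥ 5/9.
δ ≥ (5/9)^(1/4) ≈ 0.863.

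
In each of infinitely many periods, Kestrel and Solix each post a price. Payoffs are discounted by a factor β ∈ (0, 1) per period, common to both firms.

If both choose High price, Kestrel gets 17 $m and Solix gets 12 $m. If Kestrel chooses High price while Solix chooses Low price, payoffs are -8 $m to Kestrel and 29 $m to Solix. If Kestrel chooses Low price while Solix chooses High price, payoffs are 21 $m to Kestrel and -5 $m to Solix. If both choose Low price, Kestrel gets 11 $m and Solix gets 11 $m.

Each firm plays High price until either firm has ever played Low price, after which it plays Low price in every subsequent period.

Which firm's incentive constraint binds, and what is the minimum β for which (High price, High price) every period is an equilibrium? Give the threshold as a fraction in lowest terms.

Kestrel: cooperation gives 17 each period; deviation gives 21 once then 11 forever.
  17/(1−β) ≥ 21 + 11β/(1−β) ⇒ β ≥ 4/10 = 2/5.
Solix: cooperation gives 12 each period; deviation gives 29 once then 11 forever.
  β ≥ 17/18.
Both must hold, so the binding constraint is Solix's: β ≥ 17/18.

Solix; β ≥ 17/18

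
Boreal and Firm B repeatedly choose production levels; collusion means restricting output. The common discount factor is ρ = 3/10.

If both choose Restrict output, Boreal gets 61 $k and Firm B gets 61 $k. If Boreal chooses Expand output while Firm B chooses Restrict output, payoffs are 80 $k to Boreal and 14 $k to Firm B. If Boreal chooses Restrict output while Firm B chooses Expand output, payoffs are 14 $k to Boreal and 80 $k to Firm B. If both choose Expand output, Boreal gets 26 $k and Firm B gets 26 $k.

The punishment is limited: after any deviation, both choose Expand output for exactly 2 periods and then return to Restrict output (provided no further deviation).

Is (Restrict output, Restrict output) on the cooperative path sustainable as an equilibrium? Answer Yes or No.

No

Comparing payoff streams over the 3 periods until play realigns: cooperate → 61(1+ρ+…+ρ^2); deviate → 80 + 26(ρ+…+ρ^2).
Cooperation is sustained iff (61−26)(ρ+…+ρ^2) ≥ 80−61.
ρ+…+ρ^2 = 3/10·(1−(3/10)^2)/(1−3/10) = 0.3900, and (80−61)/(61−26) = 0.5429.
0.3900 < 0.5429, so cooperation is not sustainable.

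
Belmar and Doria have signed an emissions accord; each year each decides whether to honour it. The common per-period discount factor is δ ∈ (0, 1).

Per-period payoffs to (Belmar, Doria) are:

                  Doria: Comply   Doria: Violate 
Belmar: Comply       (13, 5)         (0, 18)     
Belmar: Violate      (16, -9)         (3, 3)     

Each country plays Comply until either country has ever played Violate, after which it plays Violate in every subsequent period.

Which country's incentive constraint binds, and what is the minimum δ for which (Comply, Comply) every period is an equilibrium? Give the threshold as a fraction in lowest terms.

Doria; δ ≥ 13/15

Belmar: cooperation gives 13 each period; deviation gives 16 once then 3 forever.
  13/(1−δ) ≥ 16 + 3δ/(1−δ) ⇒ δ ≥ 3/13.
Doria: cooperation gives 5 each period; deviation gives 18 once then 3 forever.
  δ ≥ 13/15.
Both must hold, so the binding constraint is Doria's: δ ≥ 13/15.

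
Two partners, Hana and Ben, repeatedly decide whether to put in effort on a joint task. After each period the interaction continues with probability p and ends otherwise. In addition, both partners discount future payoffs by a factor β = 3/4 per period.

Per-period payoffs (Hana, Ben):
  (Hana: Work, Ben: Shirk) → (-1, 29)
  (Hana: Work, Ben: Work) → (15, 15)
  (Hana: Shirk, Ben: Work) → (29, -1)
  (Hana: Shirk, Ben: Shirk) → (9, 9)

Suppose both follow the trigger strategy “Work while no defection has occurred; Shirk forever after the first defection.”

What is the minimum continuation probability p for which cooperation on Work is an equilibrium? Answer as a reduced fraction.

14/15

Expected continuation weight on next period's payoff is β·p = 3/4·p, which plays the role of the discount factor.
Cooperation requires 3/4·p ≥ (29−15)/(29−9) = 7/10, hence p ≥ 14/15.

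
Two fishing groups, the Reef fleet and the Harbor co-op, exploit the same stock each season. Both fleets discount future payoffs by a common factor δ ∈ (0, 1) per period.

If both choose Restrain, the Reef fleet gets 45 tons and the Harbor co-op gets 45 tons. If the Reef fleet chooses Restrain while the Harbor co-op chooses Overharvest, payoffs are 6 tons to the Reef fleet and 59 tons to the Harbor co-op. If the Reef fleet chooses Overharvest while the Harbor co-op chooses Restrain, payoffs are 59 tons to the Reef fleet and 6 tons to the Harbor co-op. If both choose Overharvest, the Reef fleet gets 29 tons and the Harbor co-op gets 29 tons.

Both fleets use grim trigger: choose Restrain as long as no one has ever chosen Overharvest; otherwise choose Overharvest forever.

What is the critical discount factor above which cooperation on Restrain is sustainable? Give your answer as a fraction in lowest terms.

7/15

Cooperation forever yields 45 each period: 45/(1−δ).
Deviating yields 59 once, then 29 forever: 59 + 29δ/(1−δ).
No profitable deviation requires 45/(1−δ) ≥ 59 + 29δ/(1−δ).
Multiplying by (1−δ): 45 ≥ 59(1−δ) + 29δ = 59 − 30δ.
So 30δ ≥ 14, i.e. δ ≥ 14/30 = 7/15.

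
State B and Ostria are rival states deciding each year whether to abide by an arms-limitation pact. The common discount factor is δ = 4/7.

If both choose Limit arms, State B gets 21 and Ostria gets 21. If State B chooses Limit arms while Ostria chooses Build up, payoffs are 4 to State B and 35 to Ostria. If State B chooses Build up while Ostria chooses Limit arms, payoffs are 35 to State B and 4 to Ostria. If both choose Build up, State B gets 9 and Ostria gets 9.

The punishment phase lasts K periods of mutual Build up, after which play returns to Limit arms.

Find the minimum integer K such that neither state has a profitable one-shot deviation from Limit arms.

IC: δ(1−δ^K)/(1−δ) ≥ (35−21)/(21−9) = 7/6.
With δ = 4/7: need 1 − δ^K ≥ 7/6·(1−4/7)/(4/7), i.e. δ^K ≤ 0.1250.
Since (4/7)^3 = 0.1866 and (4/7)^4 = 0.1066, the smallest such K is 4.

4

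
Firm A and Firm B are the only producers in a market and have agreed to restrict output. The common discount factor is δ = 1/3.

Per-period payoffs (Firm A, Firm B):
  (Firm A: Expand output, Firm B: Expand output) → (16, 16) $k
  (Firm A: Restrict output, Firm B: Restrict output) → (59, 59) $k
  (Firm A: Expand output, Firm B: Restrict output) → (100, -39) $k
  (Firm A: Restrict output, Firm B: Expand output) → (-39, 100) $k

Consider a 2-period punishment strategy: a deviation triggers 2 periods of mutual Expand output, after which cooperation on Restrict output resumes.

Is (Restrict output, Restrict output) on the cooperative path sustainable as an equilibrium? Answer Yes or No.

IC: δ+…+δ^2 ≥ (100−59)/(59−16) = 41/43.
At δ = 1/3: partial sum = 0.4444 < 0.9535. Cooperation not sustainable.

No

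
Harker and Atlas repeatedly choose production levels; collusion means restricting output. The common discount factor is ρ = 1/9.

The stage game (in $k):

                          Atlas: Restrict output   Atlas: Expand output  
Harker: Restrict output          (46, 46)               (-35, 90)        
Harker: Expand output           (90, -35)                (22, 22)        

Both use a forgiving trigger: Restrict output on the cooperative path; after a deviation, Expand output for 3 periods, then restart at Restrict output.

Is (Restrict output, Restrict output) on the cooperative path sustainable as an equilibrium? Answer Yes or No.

No

Comparing payoff streams over the 4 periods until play realigns: cooperate → 46(1+ρ+…+ρ^3); deviate → 90 + 22(ρ+…+ρ^3).
Cooperation is sustained iff (46−22)(ρ+…+ρ^3) ≥ 90−46.
ρ+…+ρ^3 = 1/9·(1−(1/9)^3)/(1−1/9) = 0.1248, and (90−46)/(46−22) = 1.8333.
0.1248 < 1.8333, so cooperation is not sustainable.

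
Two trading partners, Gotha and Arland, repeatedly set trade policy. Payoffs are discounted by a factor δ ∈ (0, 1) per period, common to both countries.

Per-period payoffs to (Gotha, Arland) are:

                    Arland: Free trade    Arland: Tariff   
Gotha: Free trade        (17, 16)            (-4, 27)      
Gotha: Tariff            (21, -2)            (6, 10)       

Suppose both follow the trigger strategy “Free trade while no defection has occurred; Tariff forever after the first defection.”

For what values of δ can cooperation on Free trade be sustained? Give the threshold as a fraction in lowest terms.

11/17

For Gotha: deviation gain 21−17 = 4, per-period punishment loss 17−6 = 11. IC gives δ ≥ 4/15.
For Arland: gain 11, loss 6 per period, so δ ≥ 11/17.
The tighter constraint is Arland's, so cooperation needs δ ≥ 11/17.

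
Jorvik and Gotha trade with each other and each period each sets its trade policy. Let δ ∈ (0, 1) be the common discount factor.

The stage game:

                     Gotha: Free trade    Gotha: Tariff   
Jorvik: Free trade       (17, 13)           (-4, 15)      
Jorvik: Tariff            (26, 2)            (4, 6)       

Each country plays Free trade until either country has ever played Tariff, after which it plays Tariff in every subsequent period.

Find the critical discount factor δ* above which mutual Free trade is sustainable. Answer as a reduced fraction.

9/22

Jorvik's threshold: (26−17)/(26−4) = 9/22.
Gotha's threshold: (15−13)/(15−6) = 2/9.
9/22 > 2/9, so Jorvik binds and δ* = 9/22.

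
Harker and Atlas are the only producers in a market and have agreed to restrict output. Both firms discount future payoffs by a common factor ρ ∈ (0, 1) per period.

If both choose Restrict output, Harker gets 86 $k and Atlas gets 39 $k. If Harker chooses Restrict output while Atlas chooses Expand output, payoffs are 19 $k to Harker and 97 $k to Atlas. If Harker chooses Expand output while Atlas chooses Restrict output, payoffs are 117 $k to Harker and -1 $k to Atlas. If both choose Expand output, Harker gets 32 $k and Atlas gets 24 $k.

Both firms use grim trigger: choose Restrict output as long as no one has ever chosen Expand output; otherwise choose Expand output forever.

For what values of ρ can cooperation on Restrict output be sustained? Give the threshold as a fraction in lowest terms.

For Harker: deviation gain 117−86 = 31, per-period punishment loss 86−32 = 54. IC gives ρ ≥ 31/85.
For Atlas: gain 58, loss 15 per period, so ρ ≥ 58/73.
The tighter constraint is Atlas's, so cooperation needs ρ ≥ 58/73.

58/73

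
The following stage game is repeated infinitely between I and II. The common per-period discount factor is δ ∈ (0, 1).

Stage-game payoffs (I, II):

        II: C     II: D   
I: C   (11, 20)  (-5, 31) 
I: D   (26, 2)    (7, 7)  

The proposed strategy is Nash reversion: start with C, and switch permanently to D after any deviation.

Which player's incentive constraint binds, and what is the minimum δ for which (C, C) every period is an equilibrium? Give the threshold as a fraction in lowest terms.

I; δ ≥ 15/19

I: cooperation gives 11 each period; deviation gives 26 once then 7 forever.
  11/(1−δ) ≥ 26 + 7δ/(1−δ) ⇒ δ ≥ 15/19.
II: cooperation gives 20 each period; deviation gives 31 once then 7 forever.
  δ ≥ 11/24.
Both must hold, so the binding constraint is I's: δ ≥ 15/19.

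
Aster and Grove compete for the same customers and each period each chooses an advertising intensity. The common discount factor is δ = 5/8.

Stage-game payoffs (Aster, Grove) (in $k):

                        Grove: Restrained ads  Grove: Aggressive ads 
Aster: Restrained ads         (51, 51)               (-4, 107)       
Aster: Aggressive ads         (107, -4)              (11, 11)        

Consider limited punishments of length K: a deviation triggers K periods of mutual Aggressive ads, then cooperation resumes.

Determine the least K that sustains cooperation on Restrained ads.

IC: δ(1−δ^K)/(1−δ) ≥ (107−51)/(51−11) = 7/5.
With δ = 5/8: need 1 − δ^K ≥ 7/5·(1−5/8)/(5/8), i.e. δ^K ≤ 0.1600.
Since (5/8)^3 = 0.2441 and (5/8)^4 = 0.1526, the smallest such K is 4.

4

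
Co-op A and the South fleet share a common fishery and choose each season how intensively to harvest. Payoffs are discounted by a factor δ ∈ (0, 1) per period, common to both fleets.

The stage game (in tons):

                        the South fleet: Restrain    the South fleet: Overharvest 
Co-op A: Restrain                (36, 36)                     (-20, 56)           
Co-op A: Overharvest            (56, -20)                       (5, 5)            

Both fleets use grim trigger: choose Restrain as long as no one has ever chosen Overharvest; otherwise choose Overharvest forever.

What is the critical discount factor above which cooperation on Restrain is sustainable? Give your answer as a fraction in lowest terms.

20/51

Cooperation forever yields 36 each period: 36/(1−δ).
Deviating yields 56 once, then 5 forever: 56 + 5δ/(1−δ).
No profitable deviation requires 36/(1−δ) ≥ 56 + 5δ/(1−δ).
Multiplying by (1−δ): 36 ≥ 56(1−δ) + 5δ = 56 − 51δ.
So 51δ ≥ 20, i.e. δ ≥ 20/51.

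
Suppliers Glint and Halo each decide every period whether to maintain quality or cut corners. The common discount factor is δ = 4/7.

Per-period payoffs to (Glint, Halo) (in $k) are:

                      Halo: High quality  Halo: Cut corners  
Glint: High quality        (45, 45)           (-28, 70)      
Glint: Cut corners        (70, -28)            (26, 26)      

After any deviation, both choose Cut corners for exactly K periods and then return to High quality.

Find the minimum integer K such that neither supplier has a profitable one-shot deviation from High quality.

8

No profitable deviation requires (45−26)(δ+…+δ^K) ≥ 70−45, i.e. δ+…+δ^K ≥ 25/19 ≈ 1.3158.
With δ = 4/7, the partial sums are K=1: 0.5714, K=2: 0.8980, …, K=6: 1.2869, K=7: 1.3068, K=8: 1.3182.
K = 8 is the first length at which the sum reaches 1.3158.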